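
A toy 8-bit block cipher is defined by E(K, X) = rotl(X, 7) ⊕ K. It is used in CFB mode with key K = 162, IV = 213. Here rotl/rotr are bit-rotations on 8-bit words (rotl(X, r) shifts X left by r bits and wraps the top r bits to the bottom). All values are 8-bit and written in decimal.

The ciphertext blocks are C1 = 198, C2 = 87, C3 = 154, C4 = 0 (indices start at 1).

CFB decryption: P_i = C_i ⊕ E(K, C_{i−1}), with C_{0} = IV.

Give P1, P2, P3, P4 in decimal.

P1 = 142, P2 = 150, P3 = 147, P4 = 239

P1: E(K, 213) = 72; 198 ⊕ 72 = 142.
P2: E(K, 198) = 193; 87 ⊕ 193 = 150.
P3: E(K, 87) = 9; 154 ⊕ 9 = 147.
P4: E(K, 154) = 239; 0 ⊕ 239 = 239.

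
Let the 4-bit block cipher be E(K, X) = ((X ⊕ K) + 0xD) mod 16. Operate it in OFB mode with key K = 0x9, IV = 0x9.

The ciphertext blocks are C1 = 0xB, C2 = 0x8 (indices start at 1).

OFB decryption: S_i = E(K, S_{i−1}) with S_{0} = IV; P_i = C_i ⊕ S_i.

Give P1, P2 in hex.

P1 = 0x6, P2 = 0x9

P1: S = E(K, 0x9) = 0xD; 0xB ⊕ 0xD = 0x6.
P2: S = E(K, 0xD) = 0x1; 0x8 ⊕ 0x1 = 0x9.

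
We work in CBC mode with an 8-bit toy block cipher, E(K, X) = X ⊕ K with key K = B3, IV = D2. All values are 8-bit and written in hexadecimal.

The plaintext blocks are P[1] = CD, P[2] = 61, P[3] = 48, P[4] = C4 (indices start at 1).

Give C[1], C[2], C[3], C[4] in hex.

C[1] = AC, C[2] = 7E, C[3] = 85, C[4] = F2

CBC encryption: C_i = E(K, P_i ⊕ C_{i−1}), with C_{0} = IV.
C[1]: P[1] ⊕ D2 = 1F; E(K, 1F) = AC.
C[2]: P[2] ⊕ AC = CD; E(K, CD) = 7E.
C[3]: P[3] ⊕ 7E = 36; E(K, 36) = 85.
C[4]: P[4] ⊕ 85 = 41; E(K, 41) = F2.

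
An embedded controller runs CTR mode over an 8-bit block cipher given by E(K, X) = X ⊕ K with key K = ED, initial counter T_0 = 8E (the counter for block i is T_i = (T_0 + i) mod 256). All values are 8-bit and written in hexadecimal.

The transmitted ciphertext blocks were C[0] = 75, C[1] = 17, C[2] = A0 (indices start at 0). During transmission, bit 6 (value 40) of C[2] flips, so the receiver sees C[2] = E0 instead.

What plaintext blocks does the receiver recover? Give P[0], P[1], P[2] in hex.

CTR decryption: S_i = E(K, T_i) where T_i is the counter for block i; P_i = C_i ⊕ S_i.
Only C[2] changed, to E0. In CTR, a change in C_i flips the same bit in P_i only; the keystream is unaffected. Decrypting the received ciphertext:
P[0]: T = 8E, S = E(K, T) = 63; 75 ⊕ 63 = 16.
P[1]: T = 8F, S = E(K, T) = 62; 17 ⊕ 62 = 75.
P[2]: T = 90, S = E(K, T) = 7D; E0 ⊕ 7D = 9D.
Blocks that differ from the original plaintext: P[2].

P[0] = 16, P[1] = 75, P[2] = 9D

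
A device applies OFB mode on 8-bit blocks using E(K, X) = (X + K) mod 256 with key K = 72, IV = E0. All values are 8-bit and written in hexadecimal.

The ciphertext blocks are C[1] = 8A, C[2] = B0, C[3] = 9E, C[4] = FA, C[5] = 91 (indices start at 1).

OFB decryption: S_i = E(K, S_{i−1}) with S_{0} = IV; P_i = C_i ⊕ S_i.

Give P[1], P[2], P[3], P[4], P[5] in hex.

P[1]: S = E(K, E0) = 52; 8A ⊕ 52 = D8.
P[2]: S = E(K, 52) = C4; B0 ⊕ C4 = 74.
P[3]: S = E(K, C4) = 36; 9E ⊕ 36 = A8.
P[4]: S = E(K, 36) = A8; FA ⊕ A8 = 52.
P[5]: S = E(K, A8) = 1A; 91 ⊕ 1A = 8B.

P[1] = D8, P[2] = 74, P[3] = A8, P[4] = 52, P[5] = 8B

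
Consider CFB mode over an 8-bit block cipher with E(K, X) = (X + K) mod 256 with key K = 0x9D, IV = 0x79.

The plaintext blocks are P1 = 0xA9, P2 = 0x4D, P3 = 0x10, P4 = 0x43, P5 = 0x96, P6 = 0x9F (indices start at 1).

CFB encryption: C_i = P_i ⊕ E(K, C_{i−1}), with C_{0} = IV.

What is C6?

C6 = 0x5F

C1: E(K, 0x79) = 0x16; 0xA9 ⊕ 0x16 = 0xBF.
C2: E(K, 0xBF) = 0x5C; 0x4D ⊕ 0x5C = 0x11.
C3: E(K, 0x11) = 0xAE; 0x10 ⊕ 0xAE = 0xBE.
C4: E(K, 0xBE) = 0x5B; 0x43 ⊕ 0x5B = 0x18.
C5: E(K, 0x18) = 0xB5; 0x96 ⊕ 0xB5 = 0x23.
C6: E(K, 0x23) = 0xC0; 0x9F ⊕ 0xC0 = 0x5F.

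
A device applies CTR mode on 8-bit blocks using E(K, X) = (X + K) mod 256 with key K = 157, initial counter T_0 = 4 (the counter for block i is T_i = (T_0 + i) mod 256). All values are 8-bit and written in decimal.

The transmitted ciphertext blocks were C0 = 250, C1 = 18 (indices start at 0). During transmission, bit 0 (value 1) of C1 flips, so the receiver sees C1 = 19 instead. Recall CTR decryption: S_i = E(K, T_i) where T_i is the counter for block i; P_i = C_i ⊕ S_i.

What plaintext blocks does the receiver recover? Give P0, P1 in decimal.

P0 = 91, P1 = 177

Only C1 changed, to 19. In CTR, a change in C_i flips the same bit in P_i only; the keystream is unaffected. Decrypting the received ciphertext:
P0: T = 4, S = E(K, T) = 161; 250 ⊕ 161 = 91.
P1: T = 5, S = E(K, T) = 162; 19 ⊕ 162 = 177.
Blocks that differ from the original plaintext: P1.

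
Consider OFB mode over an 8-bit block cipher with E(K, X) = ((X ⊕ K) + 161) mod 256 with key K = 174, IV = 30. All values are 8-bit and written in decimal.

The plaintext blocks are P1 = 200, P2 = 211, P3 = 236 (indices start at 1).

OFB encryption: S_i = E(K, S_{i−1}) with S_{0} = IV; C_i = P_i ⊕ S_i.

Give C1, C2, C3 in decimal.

C1 = 153, C2 = 115, C3 = 67

C1: S = E(K, 30) = 81; 200 ⊕ 81 = 153.
C2: S = E(K, 81) = 160; 211 ⊕ 160 = 115.
C3: S = E(K, 160) = 175; 236 ⊕ 175 = 67.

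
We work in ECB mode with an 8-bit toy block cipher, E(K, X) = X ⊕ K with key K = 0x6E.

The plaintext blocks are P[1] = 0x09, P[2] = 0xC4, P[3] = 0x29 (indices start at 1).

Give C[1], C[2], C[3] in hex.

C[1] = 0x67, C[2] = 0xAA, C[3] = 0x47

ECB encryption: C_i = E(K, P_i).
C[1]: E(K, 0x09) = 0x67.
C[2]: E(K, 0xC4) = 0xAA.
C[3]: E(K, 0x29) = 0x47.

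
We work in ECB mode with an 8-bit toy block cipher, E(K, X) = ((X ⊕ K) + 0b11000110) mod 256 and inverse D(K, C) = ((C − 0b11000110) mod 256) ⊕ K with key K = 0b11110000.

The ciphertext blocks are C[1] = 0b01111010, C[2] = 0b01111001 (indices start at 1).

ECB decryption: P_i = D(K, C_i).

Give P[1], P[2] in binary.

P[1] = 0b01000100, P[2] = 0b01000011

P[1]: D(K, 0b01111010) = 0b01000100.
P[2]: D(K, 0b01111001) = 0b01000011.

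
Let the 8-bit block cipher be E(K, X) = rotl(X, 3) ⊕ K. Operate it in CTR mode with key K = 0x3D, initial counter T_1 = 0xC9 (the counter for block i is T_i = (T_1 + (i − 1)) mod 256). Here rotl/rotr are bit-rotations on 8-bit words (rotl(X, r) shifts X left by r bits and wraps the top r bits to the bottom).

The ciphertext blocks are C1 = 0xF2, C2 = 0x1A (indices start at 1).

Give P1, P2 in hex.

P1 = 0x81, P2 = 0x71

CTR decryption: S_i = E(K, T_i) where T_i is the counter for block i; P_i = C_i ⊕ S_i.
P1: T = 0xC9, S = E(K, T) = 0x73; 0xF2 ⊕ 0x73 = 0x81.
P2: T = 0xCA, S = E(K, T) = 0x6B; 0x1A ⊕ 0x6B = 0x71.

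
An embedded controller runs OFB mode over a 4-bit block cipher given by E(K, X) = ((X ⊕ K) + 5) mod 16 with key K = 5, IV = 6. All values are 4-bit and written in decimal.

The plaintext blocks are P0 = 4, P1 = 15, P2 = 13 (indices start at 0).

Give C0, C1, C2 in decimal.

OFB encryption: S_i = E(K, S_{i−1}) with S_{−1} = IV; C_i = P_i ⊕ S_i.
C0: S = E(K, 6) = 8; 4 ⊕ 8 = 12.
C1: S = E(K, 8) = 2; 15 ⊕ 2 = 13.
C2: S = E(K, 2) = 12; 13 ⊕ 12 = 1.

C0 = 12, C1 = 13, C2 = 1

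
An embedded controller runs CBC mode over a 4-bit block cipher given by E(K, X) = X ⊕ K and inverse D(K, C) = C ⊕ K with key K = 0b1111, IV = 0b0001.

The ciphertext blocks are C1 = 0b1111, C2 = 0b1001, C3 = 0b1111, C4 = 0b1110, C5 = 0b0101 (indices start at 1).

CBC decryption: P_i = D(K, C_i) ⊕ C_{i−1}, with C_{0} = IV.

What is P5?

P5 = 0b0100

P5: D(K, 0b0101) = 0b1010; 0b1010 ⊕ 0b1110 = 0b0100.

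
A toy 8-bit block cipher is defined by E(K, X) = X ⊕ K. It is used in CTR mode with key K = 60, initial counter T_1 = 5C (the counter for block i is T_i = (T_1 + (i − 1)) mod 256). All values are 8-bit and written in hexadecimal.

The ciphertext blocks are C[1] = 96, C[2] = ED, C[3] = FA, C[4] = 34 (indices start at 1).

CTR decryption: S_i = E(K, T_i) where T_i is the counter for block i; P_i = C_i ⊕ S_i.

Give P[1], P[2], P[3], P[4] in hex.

P[1] = AA, P[2] = D0, P[3] = C4, P[4] = 0B

P[1]: T = 5C, S = E(K, T) = 3C; 96 ⊕ 3C = AA.
P[2]: T = 5D, S = E(K, T) = 3D; ED ⊕ 3D = D0.
P[3]: T = 5E, S = E(K, T) = 3E; FA ⊕ 3E = C4.
P[4]: T = 5F, S = E(K, T) = 3F; 34 ⊕ 3F = 0B.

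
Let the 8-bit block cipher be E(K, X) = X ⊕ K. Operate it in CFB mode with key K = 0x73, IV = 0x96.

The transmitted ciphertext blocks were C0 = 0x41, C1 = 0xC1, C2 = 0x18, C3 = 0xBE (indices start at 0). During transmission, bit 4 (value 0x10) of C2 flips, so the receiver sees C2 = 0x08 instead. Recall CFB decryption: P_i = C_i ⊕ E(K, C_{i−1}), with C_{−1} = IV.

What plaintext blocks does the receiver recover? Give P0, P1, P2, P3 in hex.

Only C2 changed, to 0x08. In CFB, a change in C_i flips the same bit in P_i and garbles P_{i+1}. Decrypting the received ciphertext:
P0: E(K, 0x96) = 0xE5; 0x41 ⊕ 0xE5 = 0xA4.
P1: E(K, 0x41) = 0x32; 0xC1 ⊕ 0x32 = 0xF3.
P2: E(K, 0xC1) = 0xB2; 0x08 ⊕ 0xB2 = 0xBA.
P3: E(K, 0x08) = 0x7B; 0xBE ⊕ 0x7B = 0xC5.
Blocks that differ from the original plaintext: P2, P3.

P0 = 0xA4, P1 = 0xF3, P2 = 0xBA, P3 = 0xC5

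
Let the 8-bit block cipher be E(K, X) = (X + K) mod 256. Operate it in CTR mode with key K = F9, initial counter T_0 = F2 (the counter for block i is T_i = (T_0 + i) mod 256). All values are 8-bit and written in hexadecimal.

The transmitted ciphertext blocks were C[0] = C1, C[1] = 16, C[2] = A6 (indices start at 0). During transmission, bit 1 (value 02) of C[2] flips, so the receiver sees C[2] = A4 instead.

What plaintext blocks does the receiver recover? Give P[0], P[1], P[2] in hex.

CTR decryption: S_i = E(K, T_i) where T_i is the counter for block i; P_i = C_i ⊕ S_i.
Only C[2] changed, to A4. In CTR, a change in C_i flips the same bit in P_i only; the keystream is unaffected. Decrypting the received ciphertext:
P[0]: T = F2, S = E(K, T) = EB; C1 ⊕ EB = 2A.
P[1]: T = F3, S = E(K, T) = EC; 16 ⊕ EC = FA.
P[2]: T = F4, S = E(K, T) = ED; A4 ⊕ ED = 49.
Blocks that differ from the original plaintext: P[2].

P[0] = 2A, P[1] = FA, P[2] = 49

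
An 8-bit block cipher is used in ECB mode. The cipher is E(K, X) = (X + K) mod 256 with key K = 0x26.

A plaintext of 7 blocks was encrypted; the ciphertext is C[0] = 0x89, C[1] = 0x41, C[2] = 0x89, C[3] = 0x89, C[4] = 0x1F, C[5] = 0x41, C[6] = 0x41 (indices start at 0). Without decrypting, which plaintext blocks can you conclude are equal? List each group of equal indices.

P[0] = P[2] = P[3]; P[1] = P[5] = P[6]

ECB encrypts each block independently with the same key, so equal ciphertext blocks imply equal plaintext blocks.
C[0] = C[2] = C[3] = 0x89, so P[0] = P[2] = P[3].
C[1] = C[5] = C[6] = 0x41, so P[1] = P[5] = P[6].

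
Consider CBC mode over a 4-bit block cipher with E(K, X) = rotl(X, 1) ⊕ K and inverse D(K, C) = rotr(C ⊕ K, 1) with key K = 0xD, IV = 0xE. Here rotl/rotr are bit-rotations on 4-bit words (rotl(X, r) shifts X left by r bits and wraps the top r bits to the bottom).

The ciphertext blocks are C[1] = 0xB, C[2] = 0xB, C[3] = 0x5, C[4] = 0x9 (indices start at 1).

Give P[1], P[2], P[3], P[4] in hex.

P[1] = 0xD, P[2] = 0x8, P[3] = 0xF, P[4] = 0x7

CBC decryption: P_i = D(K, C_i) ⊕ C_{i−1}, with C_{0} = IV.
P[1]: D(K, 0xB) = 0x3; 0x3 ⊕ 0xE = 0xD.
P[2]: D(K, 0xB) = 0x3; 0x3 ⊕ 0xB = 0x8.
P[3]: D(K, 0x5) = 0x4; 0x4 ⊕ 0xB = 0xF.
P[4]: D(K, 0x9) = 0x2; 0x2 ⊕ 0x5 = 0x7.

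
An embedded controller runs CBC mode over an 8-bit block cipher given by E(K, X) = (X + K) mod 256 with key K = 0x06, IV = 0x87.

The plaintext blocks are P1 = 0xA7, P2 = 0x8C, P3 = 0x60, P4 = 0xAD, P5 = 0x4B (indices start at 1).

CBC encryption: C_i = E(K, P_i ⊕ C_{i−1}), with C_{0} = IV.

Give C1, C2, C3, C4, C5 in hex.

C1: P1 ⊕ 0x87 = 0x20; E(K, 0x20) = 0x26.
C2: P2 ⊕ 0x26 = 0xAA; E(K, 0xAA) = 0xB0.
C3: P3 ⊕ 0xB0 = 0xD0; E(K, 0xD0) = 0xD6.
C4: P4 ⊕ 0xD6 = 0x7B; E(K, 0x7B) = 0x81.
C5: P5 ⊕ 0x81 = 0xCA; E(K, 0xCA) = 0xD0.

C1 = 0x26, C2 = 0xB0, C3 = 0xD6, C4 = 0x81, C5 = 0xD0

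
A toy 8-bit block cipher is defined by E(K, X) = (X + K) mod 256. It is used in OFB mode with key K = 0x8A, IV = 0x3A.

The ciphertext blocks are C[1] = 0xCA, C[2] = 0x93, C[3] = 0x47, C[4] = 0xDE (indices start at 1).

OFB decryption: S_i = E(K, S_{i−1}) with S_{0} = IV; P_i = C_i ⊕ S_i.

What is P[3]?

P[3] = 0x9F

P[1]: S = E(K, 0x3A) = 0xC4; 0xCA ⊕ 0xC4 = 0x0E.
P[2]: S = E(K, 0xC4) = 0x4E; 0x93 ⊕ 0x4E = 0xDD.
P[3]: S = E(K, 0x4E) = 0xD8; 0x47 ⊕ 0xD8 = 0x9F.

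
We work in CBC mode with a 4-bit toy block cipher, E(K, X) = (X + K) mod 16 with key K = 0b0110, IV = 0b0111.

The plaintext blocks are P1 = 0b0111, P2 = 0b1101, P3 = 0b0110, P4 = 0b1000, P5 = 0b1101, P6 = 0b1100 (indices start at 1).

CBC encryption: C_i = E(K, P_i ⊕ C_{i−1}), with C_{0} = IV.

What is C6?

C6 = 0b0110

C1: P1 ⊕ 0b0111 = 0b0000; E(K, 0b0000) = 0b0110.
C2: P2 ⊕ 0b0110 = 0b1011; E(K, 0b1011) = 0b0001.
C3: P3 ⊕ 0b0001 = 0b0111; E(K, 0b0111) = 0b1101.
C4: P4 ⊕ 0b1101 = 0b0101; E(K, 0b0101) = 0b1011.
C5: P5 ⊕ 0b1011 = 0b0110; E(K, 0b0110) = 0b1100.
C6: P6 ⊕ 0b1100 = 0b0000; E(K, 0b0000) = 0b0110.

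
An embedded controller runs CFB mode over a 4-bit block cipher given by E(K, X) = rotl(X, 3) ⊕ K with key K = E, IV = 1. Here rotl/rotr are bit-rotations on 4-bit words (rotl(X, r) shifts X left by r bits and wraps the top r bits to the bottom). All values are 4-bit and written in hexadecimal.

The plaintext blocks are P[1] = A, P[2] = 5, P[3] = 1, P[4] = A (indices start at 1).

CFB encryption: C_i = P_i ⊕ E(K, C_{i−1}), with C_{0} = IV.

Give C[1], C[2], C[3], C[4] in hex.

C[1]: E(K, 1) = 6; A ⊕ 6 = C.
C[2]: E(K, C) = 8; 5 ⊕ 8 = D.
C[3]: E(K, D) = 0; 1 ⊕ 0 = 1.
C[4]: E(K, 1) = 6; A ⊕ 6 = C.

C[1] = C, C[2] = D, C[3] = 1, C[4] = C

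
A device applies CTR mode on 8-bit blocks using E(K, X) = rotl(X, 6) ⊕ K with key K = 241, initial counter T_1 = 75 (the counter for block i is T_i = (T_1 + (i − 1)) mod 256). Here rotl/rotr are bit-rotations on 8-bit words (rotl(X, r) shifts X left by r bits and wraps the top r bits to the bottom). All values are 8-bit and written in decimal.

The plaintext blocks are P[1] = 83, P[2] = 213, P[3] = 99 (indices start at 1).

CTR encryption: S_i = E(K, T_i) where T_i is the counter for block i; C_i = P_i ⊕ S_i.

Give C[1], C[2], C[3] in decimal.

C[1] = 112, C[2] = 55, C[3] = 193

C[1]: T = 75, S = E(K, T) = 35; 83 ⊕ 35 = 112.
C[2]: T = 76, S = E(K, T) = 226; 213 ⊕ 226 = 55.
C[3]: T = 77, S = E(K, T) = 162; 99 ⊕ 162 = 193.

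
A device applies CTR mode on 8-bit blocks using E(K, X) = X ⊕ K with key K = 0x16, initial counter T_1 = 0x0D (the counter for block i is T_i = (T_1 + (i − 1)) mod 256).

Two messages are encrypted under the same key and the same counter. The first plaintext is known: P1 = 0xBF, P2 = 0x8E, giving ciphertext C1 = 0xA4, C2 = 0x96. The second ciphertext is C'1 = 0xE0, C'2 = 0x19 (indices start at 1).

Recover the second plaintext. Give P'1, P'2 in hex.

In CTR with a reused counter, both messages share the same keystream S_i, so C_i ⊕ C'_i = P_i ⊕ P'_i and thus P'_i = P_i ⊕ C_i ⊕ C'_i.
P'1: 0xBF ⊕ 0xA4 ⊕ 0xE0 = 0xFB.
P'2: 0x8E ⊕ 0x96 ⊕ 0x19 = 0x01.

P'1 = 0xFB, P'2 = 0x01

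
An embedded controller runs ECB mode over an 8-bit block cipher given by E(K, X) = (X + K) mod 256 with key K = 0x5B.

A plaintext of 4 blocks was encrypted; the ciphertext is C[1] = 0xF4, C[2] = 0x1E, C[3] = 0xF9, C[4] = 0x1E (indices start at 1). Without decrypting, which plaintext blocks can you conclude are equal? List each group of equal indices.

ECB encrypts each block independently with the same key, so equal ciphertext blocks imply equal plaintext blocks.
C[2] = C[4] = 0x1E, so P[2] = P[4].

P[2] = P[4]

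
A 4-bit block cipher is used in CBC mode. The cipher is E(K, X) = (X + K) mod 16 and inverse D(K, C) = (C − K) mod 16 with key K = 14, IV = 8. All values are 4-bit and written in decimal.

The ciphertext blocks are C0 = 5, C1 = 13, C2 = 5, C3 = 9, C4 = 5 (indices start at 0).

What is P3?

CBC decryption: P_i = D(K, C_i) ⊕ C_{i−1}, with C_{−1} = IV.
P3: D(K, 9) = 11; 11 ⊕ 5 = 14.

P3 = 14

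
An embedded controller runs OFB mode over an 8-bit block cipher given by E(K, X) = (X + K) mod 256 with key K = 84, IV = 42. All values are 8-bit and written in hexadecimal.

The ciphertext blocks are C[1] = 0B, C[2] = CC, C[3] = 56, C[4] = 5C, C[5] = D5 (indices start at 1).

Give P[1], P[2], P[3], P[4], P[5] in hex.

OFB decryption: S_i = E(K, S_{i−1}) with S_{0} = IV; P_i = C_i ⊕ S_i.
P[1]: S = E(K, 42) = C6; 0B ⊕ C6 = CD.
P[2]: S = E(K, C6) = 4A; CC ⊕ 4A = 86.
P[3]: S = E(K, 4A) = CE; 56 ⊕ CE = 98.
P[4]: S = E(K, CE) = 52; 5C ⊕ 52 = 0E.
P[5]: S = E(K, 52) = D6; D5 ⊕ D6 = 03.

P[1] = CD, P[2] = 86, P[3] = 98, P[4] = 0E, P[5] = 03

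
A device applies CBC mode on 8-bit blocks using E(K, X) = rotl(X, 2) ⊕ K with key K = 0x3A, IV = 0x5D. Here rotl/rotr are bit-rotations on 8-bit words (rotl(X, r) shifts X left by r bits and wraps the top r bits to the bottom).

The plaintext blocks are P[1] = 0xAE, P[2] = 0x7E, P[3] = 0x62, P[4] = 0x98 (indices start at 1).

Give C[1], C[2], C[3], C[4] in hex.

C[1] = 0xF5, C[2] = 0x14, C[3] = 0xE3, C[4] = 0xD7

CBC encryption: C_i = E(K, P_i ⊕ C_{i−1}), with C_{0} = IV.
C[1]: P[1] ⊕ 0x5D = 0xF3; E(K, 0xF3) = 0xF5.
C[2]: P[2] ⊕ 0xF5 = 0x8B; E(K, 0x8B) = 0x14.
C[3]: P[3] ⊕ 0x14 = 0x76; E(K, 0x76) = 0xE3.
C[4]: P[4] ⊕ 0xE3 = 0x7B; E(K, 0x7B) = 0xD7.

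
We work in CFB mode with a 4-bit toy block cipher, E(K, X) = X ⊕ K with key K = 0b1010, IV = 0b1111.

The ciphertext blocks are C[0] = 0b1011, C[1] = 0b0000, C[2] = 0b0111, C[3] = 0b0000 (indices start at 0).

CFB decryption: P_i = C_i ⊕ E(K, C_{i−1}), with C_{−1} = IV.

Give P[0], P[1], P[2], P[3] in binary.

P[0]: E(K, 0b1111) = 0b0101; 0b1011 ⊕ 0b0101 = 0b1110.
P[1]: E(K, 0b1011) = 0b0001; 0b0000 ⊕ 0b0001 = 0b0001.
P[2]: E(K, 0b0000) = 0b1010; 0b0111 ⊕ 0b1010 = 0b1101.
P[3]: E(K, 0b0111) = 0b1101; 0b0000 ⊕ 0b1101 = 0b1101.

P[0] = 0b1110, P[1] = 0b0001, P[2] = 0b1101, P[3] = 0b1101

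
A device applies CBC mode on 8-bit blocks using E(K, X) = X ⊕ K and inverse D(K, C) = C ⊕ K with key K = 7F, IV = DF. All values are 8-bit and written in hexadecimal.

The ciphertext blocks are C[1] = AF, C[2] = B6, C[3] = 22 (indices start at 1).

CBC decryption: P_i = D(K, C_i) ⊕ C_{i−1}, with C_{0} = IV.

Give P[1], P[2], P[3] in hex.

P[1]: D(K, AF) = D0; D0 ⊕ DF = 0F.
P[2]: D(K, B6) = C9; C9 ⊕ AF = 66.
P[3]: D(K, 22) = 5D; 5D ⊕ B6 = EB.

P[1] = 0F, P[2] = 66, P[3] = EB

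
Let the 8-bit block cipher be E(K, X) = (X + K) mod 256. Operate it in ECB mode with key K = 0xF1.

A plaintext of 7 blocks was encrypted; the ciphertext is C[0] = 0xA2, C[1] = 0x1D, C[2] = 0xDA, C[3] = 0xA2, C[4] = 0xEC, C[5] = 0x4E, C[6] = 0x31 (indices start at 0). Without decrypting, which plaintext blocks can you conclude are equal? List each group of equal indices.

P[0] = P[3]

ECB encrypts each block independently with the same key, so equal ciphertext blocks imply equal plaintext blocks.
C[0] = C[3] = 0xA2, so P[0] = P[3].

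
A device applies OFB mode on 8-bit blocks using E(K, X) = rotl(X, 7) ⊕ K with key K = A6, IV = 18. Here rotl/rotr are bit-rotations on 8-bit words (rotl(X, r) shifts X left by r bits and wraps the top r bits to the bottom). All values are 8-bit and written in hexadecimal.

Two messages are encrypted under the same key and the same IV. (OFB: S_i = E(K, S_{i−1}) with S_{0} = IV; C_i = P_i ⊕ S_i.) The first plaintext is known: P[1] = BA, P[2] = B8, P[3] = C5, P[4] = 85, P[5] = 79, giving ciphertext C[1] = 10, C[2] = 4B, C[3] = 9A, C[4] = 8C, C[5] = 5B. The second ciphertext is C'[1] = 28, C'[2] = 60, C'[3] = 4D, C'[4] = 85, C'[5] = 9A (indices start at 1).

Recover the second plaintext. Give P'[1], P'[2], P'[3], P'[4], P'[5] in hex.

In OFB with a reused IV, both messages share the same keystream S_i, so C_i ⊕ C'_i = P_i ⊕ P'_i and thus P'_i = P_i ⊕ C_i ⊕ C'_i.
P'[1]: BA ⊕ 10 ⊕ 28 = 82.
P'[2]: B8 ⊕ 4B ⊕ 60 = 93.
P'[3]: C5 ⊕ 9A ⊕ 4D = 12.
P'[4]: 85 ⊕ 8C ⊕ 85 = 8C.
P'[5]: 79 ⊕ 5B ⊕ 9A = B8.

P'[1] = 82, P'[2] = 93, P'[3] = 12, P'[4] = 8C, P'[5] = B8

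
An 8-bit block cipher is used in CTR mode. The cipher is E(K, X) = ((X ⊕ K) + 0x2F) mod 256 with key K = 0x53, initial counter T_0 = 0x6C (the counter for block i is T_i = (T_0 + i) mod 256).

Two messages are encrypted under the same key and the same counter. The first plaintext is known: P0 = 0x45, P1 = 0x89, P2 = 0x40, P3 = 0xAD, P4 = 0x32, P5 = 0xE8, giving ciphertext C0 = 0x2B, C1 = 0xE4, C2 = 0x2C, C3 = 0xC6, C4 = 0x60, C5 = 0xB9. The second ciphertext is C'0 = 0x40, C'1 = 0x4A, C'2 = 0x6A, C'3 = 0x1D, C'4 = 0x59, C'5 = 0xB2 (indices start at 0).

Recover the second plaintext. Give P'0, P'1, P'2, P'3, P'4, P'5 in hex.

In CTR with a reused counter, both messages share the same keystream S_i, so C_i ⊕ C'_i = P_i ⊕ P'_i and thus P'_i = P_i ⊕ C_i ⊕ C'_i.
P'0: 0x45 ⊕ 0x2B ⊕ 0x40 = 0x2E.
P'1: 0x89 ⊕ 0xE4 ⊕ 0x4A = 0x27.
P'2: 0x40 ⊕ 0x2C ⊕ 0x6A = 0x06.
P'3: 0xAD ⊕ 0xC6 ⊕ 0x1D = 0x76.
P'4: 0x32 ⊕ 0x60 ⊕ 0x59 = 0x0B.
P'5: 0xE8 ⊕ 0xB9 ⊕ 0xB2 = 0xE3.

P'0 = 0x2E, P'1 = 0x27, P'2 = 0x06, P'3 = 0x76, P'4 = 0x0B, P'5 = 0xE3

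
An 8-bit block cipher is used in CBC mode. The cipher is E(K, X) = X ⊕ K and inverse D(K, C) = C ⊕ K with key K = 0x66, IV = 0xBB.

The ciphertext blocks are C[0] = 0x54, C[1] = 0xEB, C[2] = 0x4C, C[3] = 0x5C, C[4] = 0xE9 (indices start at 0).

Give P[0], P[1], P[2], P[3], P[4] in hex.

CBC decryption: P_i = D(K, C_i) ⊕ C_{i−1}, with C_{−1} = IV.
P[0]: D(K, 0x54) = 0x32; 0x32 ⊕ 0xBB = 0x89.
P[1]: D(K, 0xEB) = 0x8D; 0x8D ⊕ 0x54 = 0xD9.
P[2]: D(K, 0x4C) = 0x2A; 0x2A ⊕ 0xEB = 0xC1.
P[3]: D(K, 0x5C) = 0x3A; 0x3A ⊕ 0x4C = 0x76.
P[4]: D(K, 0xE9) = 0x8F; 0x8F ⊕ 0x5C = 0xD3.

P[0] = 0x89, P[1] = 0xD9, P[2] = 0xC1, P[3] = 0x76, P[4] = 0xD3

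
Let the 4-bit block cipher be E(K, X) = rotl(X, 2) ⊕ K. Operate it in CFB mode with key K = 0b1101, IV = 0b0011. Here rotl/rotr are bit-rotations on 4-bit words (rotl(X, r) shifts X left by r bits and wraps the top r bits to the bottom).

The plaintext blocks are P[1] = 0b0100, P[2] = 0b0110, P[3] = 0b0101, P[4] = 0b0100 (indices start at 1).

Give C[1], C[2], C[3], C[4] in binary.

CFB encryption: C_i = P_i ⊕ E(K, C_{i−1}), with C_{0} = IV.
C[1]: E(K, 0b0011) = 0b0001; 0b0100 ⊕ 0b0001 = 0b0101.
C[2]: E(K, 0b0101) = 0b1000; 0b0110 ⊕ 0b1000 = 0b1110.
C[3]: E(K, 0b1110) = 0b0110; 0b0101 ⊕ 0b0110 = 0b0011.
C[4]: E(K, 0b0011) = 0b0001; 0b0100 ⊕ 0b0001 = 0b0101.

C[1] = 0b0101, C[2] = 0b1110, C[3] = 0b0011, C[4] = 0b0101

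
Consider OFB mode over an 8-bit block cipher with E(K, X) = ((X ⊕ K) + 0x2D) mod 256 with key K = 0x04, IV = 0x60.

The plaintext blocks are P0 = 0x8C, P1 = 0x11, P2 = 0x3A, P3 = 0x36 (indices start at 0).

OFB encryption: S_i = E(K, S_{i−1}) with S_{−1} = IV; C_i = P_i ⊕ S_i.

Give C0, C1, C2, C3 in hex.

C0: S = E(K, 0x60) = 0x91; 0x8C ⊕ 0x91 = 0x1D.
C1: S = E(K, 0x91) = 0xC2; 0x11 ⊕ 0xC2 = 0xD3.
C2: S = E(K, 0xC2) = 0xF3; 0x3A ⊕ 0xF3 = 0xC9.
C3: S = E(K, 0xF3) = 0x24; 0x36 ⊕ 0x24 = 0x12.

C0 = 0x1D, C1 = 0xD3, C2 = 0xC9, C3 = 0x12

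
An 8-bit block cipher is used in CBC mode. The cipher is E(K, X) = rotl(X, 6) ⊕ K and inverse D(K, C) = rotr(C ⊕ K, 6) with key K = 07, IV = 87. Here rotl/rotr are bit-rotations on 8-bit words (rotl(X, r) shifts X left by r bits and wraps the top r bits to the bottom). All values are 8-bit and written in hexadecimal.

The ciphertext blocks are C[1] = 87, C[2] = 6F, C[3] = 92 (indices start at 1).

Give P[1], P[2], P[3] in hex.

CBC decryption: P_i = D(K, C_i) ⊕ C_{i−1}, with C_{0} = IV.
P[1]: D(K, 87) = 02; 02 ⊕ 87 = 85.
P[2]: D(K, 6F) = A1; A1 ⊕ 87 = 26.
P[3]: D(K, 92) = 56; 56 ⊕ 6F = 39.

P[1] = 85, P[2] = 26, P[3] = 39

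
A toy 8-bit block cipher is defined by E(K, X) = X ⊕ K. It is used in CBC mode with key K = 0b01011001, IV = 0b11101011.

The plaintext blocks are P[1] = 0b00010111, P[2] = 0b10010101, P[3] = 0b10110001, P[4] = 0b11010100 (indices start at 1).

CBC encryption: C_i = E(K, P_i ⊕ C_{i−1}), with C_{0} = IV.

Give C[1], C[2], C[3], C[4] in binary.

C[1] = 0b10100101, C[2] = 0b01101001, C[3] = 0b10000001, C[4] = 0b00001100

C[1]: P[1] ⊕ 0b11101011 = 0b11111100; E(K, 0b11111100) = 0b10100101.
C[2]: P[2] ⊕ 0b10100101 = 0b00110000; E(K, 0b00110000) = 0b01101001.
C[3]: P[3] ⊕ 0b01101001 = 0b11011000; E(K, 0b11011000) = 0b10000001.
C[4]: P[4] ⊕ 0b10000001 = 0b01010101; E(K, 0b01010101) = 0b00001100.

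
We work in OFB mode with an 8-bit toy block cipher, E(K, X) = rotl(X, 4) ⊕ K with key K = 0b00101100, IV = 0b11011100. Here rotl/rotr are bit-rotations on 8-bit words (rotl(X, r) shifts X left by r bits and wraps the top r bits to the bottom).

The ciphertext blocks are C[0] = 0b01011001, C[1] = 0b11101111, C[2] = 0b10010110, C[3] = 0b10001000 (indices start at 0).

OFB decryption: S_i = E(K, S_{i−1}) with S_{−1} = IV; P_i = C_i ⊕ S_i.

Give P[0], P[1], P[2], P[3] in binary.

P[0]: S = E(K, 0b11011100) = 0b11100001; 0b01011001 ⊕ 0b11100001 = 0b10111000.
P[1]: S = E(K, 0b11100001) = 0b00110010; 0b11101111 ⊕ 0b00110010 = 0b11011101.
P[2]: S = E(K, 0b00110010) = 0b00001111; 0b10010110 ⊕ 0b00001111 = 0b10011001.
P[3]: S = E(K, 0b00001111) = 0b11011100; 0b10001000 ⊕ 0b11011100 = 0b01010100.

P[0] = 0b10111000, P[1] = 0b11011101, P[2] = 0b10011001, P[3] = 0b01010100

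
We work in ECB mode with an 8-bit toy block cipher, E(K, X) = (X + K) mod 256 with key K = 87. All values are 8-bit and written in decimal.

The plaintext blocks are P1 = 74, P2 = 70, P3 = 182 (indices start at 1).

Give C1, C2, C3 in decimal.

C1 = 161, C2 = 157, C3 = 13

ECB encryption: C_i = E(K, P_i).
C1: E(K, 74) = 161.
C2: E(K, 70) = 157.
C3: E(K, 182) = 13.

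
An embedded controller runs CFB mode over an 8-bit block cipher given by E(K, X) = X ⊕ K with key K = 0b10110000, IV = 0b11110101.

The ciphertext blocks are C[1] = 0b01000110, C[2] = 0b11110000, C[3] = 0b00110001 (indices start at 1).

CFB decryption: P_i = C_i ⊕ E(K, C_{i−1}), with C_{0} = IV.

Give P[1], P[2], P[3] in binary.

P[1] = 0b00000011, P[2] = 0b00000110, P[3] = 0b01110001

P[1]: E(K, 0b11110101) = 0b01000101; 0b01000110 ⊕ 0b01000101 = 0b00000011.
P[2]: E(K, 0b01000110) = 0b11110110; 0b11110000 ⊕ 0b11110110 = 0b00000110.
P[3]: E(K, 0b11110000) = 0b01000000; 0b00110001 ⊕ 0b01000000 = 0b01110001.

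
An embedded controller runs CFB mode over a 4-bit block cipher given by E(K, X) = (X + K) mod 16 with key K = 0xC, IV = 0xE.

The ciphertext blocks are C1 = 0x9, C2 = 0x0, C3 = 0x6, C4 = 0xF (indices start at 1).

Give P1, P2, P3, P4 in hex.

CFB decryption: P_i = C_i ⊕ E(K, C_{i−1}), with C_{0} = IV.
P1: E(K, 0xE) = 0xA; 0x9 ⊕ 0xA = 0x3.
P2: E(K, 0x9) = 0x5; 0x0 ⊕ 0x5 = 0x5.
P3: E(K, 0x0) = 0xC; 0x6 ⊕ 0xC = 0xA.
P4: E(K, 0x6) = 0x2; 0xF ⊕ 0x2 = 0xD.

P1 = 0x3, P2 = 0x5, P3 = 0xA, P4 = 0xD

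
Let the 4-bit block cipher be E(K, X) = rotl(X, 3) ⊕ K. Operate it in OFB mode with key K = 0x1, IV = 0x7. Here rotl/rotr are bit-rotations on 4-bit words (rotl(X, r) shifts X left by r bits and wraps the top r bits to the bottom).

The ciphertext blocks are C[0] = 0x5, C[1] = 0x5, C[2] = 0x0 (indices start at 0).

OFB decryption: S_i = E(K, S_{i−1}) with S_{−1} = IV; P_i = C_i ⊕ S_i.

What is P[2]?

P[2] = 0x3

P[0]: S = E(K, 0x7) = 0xA; 0x5 ⊕ 0xA = 0xF.
P[1]: S = E(K, 0xA) = 0x4; 0x5 ⊕ 0x4 = 0x1.
P[2]: S = E(K, 0x4) = 0x3; 0x0 ⊕ 0x3 = 0x3.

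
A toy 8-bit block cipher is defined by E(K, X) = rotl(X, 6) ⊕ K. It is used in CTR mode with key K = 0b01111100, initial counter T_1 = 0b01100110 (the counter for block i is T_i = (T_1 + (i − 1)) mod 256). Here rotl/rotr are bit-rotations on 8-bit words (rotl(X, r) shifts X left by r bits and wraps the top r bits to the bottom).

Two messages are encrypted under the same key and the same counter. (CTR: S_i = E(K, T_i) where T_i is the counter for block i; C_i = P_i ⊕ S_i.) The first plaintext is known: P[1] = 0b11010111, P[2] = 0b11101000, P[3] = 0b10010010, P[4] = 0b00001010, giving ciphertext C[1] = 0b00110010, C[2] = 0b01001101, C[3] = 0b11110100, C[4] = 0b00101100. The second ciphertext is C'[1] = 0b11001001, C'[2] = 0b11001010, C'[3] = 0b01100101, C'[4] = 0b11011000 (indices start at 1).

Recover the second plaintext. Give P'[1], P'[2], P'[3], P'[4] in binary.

P'[1] = 0b00101100, P'[2] = 0b01101111, P'[3] = 0b00000011, P'[4] = 0b11111110

In CTR with a reused counter, both messages share the same keystream S_i, so C_i ⊕ C'_i = P_i ⊕ P'_i and thus P'_i = P_i ⊕ C_i ⊕ C'_i.
P'[1]: 0b11010111 ⊕ 0b00110010 ⊕ 0b11001001 = 0b00101100.
P'[2]: 0b11101000 ⊕ 0b01001101 ⊕ 0b11001010 = 0b01101111.
P'[3]: 0b10010010 ⊕ 0b11110100 ⊕ 0b01100101 = 0b00000011.
P'[4]: 0b00001010 ⊕ 0b00101100 ⊕ 0b11011000 = 0b11111110.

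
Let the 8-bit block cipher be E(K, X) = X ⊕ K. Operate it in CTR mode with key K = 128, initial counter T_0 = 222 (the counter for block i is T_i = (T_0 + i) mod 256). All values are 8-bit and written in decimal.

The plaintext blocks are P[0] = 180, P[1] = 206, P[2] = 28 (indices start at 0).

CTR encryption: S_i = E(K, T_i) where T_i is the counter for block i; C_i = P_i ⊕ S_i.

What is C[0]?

C[0]: T = 222, S = E(K, T) = 94; 180 ⊕ 94 = 234.

C[0] = 234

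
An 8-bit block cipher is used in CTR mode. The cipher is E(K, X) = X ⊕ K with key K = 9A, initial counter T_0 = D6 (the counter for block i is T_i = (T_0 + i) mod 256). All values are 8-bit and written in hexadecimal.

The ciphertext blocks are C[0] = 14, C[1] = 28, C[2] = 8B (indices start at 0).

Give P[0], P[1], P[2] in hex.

CTR decryption: S_i = E(K, T_i) where T_i is the counter for block i; P_i = C_i ⊕ S_i.
P[0]: T = D6, S = E(K, T) = 4C; 14 ⊕ 4C = 58.
P[1]: T = D7, S = E(K, T) = 4D; 28 ⊕ 4D = 65.
P[2]: T = D8, S = E(K, T) = 42; 8B ⊕ 42 = C9.

P[0] = 58, P[1] = 65, P[2] = C9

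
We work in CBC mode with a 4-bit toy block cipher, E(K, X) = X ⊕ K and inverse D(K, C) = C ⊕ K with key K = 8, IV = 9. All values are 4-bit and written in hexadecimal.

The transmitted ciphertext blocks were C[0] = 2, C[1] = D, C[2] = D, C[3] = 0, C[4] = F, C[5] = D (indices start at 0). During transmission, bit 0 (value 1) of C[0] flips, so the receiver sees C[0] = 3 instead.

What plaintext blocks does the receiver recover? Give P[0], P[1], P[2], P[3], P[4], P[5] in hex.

P[0] = 2, P[1] = 6, P[2] = 8, P[3] = 5, P[4] = 7, P[5] = A

CBC decryption: P_i = D(K, C_i) ⊕ C_{i−1}, with C_{−1} = IV.
Only C[0] changed, to 3. In CBC, a change in C_i garbles P_i and flips the same bit in P_{i+1}. Decrypting the received ciphertext:
P[0]: D(K, 3) = B; B ⊕ 9 = 2.
P[1]: D(K, D) = 5; 5 ⊕ 3 = 6.
P[2]: D(K, D) = 5; 5 ⊕ D = 8.
P[3]: D(K, 0) = 8; 8 ⊕ D = 5.
P[4]: D(K, F) = 7; 7 ⊕ 0 = 7.
P[5]: D(K, D) = 5; 5 ⊕ F = A.
Blocks that differ from the original plaintext: P[0], P[1].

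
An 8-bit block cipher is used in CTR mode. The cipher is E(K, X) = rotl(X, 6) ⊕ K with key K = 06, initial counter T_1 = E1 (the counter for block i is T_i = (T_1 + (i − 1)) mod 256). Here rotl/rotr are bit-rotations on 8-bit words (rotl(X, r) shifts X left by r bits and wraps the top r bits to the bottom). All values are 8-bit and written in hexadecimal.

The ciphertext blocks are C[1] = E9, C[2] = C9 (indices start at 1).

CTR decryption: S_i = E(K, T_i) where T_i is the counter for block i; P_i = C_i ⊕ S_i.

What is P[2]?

P[2] = 77

P[2]: T = E2, S = E(K, T) = BE; C9 ⊕ BE = 77.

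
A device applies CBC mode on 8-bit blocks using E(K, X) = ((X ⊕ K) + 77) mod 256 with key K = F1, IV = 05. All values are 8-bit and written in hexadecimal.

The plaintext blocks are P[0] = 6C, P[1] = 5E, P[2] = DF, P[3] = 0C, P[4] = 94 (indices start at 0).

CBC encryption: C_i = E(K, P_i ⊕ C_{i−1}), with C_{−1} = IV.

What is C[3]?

C[0]: P[0] ⊕ 05 = 69; E(K, 69) = 0F.
C[1]: P[1] ⊕ 0F = 51; E(K, 51) = 17.
C[2]: P[2] ⊕ 17 = C8; E(K, C8) = B0.
C[3]: P[3] ⊕ B0 = BC; E(K, BC) = C4.

C[3] = C4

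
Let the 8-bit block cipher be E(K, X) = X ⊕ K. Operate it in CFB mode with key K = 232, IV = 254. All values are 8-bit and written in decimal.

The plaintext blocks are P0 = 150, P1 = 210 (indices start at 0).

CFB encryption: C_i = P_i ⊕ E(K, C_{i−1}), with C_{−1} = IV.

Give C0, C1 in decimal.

C0: E(K, 254) = 22; 150 ⊕ 22 = 128.
C1: E(K, 128) = 104; 210 ⊕ 104 = 186.

C0 = 128, C1 = 186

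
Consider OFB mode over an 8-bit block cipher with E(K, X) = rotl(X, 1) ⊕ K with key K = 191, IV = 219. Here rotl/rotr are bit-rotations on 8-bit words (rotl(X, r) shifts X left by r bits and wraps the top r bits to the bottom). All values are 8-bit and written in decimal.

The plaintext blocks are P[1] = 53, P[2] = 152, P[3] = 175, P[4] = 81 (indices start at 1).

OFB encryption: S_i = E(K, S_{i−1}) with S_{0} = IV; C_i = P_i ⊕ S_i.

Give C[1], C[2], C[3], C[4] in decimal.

C[1]: S = E(K, 219) = 8; 53 ⊕ 8 = 61.
C[2]: S = E(K, 8) = 175; 152 ⊕ 175 = 55.
C[3]: S = E(K, 175) = 224; 175 ⊕ 224 = 79.
C[4]: S = E(K, 224) = 126; 81 ⊕ 126 = 47.

C[1] = 61, C[2] = 55, C[3] = 79, C[4] = 47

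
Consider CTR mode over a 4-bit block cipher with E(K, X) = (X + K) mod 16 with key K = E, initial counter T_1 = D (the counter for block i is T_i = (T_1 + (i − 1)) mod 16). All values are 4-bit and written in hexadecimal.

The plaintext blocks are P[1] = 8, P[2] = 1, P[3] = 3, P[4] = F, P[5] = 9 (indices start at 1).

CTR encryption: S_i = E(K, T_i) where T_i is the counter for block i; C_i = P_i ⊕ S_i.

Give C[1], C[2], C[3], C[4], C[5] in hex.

C[1]: T = D, S = E(K, T) = B; 8 ⊕ B = 3.
C[2]: T = E, S = E(K, T) = C; 1 ⊕ C = D.
C[3]: T = F, S = E(K, T) = D; 3 ⊕ D = E.
C[4]: T = 0, S = E(K, T) = E; F ⊕ E = 1.
C[5]: T = 1, S = E(K, T) = F; 9 ⊕ F = 6.

C[1] = 3, C[2] = D, C[3] = E, C[4] = 1, C[5] = 6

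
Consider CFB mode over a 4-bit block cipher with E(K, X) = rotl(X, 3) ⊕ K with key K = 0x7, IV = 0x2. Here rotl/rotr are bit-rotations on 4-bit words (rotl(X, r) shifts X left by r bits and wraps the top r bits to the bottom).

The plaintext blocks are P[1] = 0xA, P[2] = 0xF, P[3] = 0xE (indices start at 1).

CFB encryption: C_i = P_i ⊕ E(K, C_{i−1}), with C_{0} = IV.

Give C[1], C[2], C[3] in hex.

C[1] = 0xC, C[2] = 0xE, C[3] = 0xE

C[1]: E(K, 0x2) = 0x6; 0xA ⊕ 0x6 = 0xC.
C[2]: E(K, 0xC) = 0x1; 0xF ⊕ 0x1 = 0xE.
C[3]: E(K, 0xE) = 0x0; 0xE ⊕ 0x0 = 0xE.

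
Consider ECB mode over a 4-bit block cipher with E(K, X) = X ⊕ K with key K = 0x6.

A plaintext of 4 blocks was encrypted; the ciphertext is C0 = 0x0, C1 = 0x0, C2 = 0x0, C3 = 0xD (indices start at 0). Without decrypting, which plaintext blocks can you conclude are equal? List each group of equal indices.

P0 = P1 = P2

ECB encrypts each block independently with the same key, so equal ciphertext blocks imply equal plaintext blocks.
C0 = C1 = C2 = 0x0, so P0 = P1 = P2.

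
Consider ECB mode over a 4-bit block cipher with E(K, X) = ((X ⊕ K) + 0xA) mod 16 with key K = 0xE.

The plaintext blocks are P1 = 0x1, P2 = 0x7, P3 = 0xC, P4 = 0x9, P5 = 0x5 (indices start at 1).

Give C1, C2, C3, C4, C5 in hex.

ECB encryption: C_i = E(K, P_i).
C1: E(K, 0x1) = 0x9.
C2: E(K, 0x7) = 0x3.
C3: E(K, 0xC) = 0xC.
C4: E(K, 0x9) = 0x1.
C5: E(K, 0x5) = 0x5.

C1 = 0x9, C2 = 0x3, C3 = 0xC, C4 = 0x1, C5 = 0x5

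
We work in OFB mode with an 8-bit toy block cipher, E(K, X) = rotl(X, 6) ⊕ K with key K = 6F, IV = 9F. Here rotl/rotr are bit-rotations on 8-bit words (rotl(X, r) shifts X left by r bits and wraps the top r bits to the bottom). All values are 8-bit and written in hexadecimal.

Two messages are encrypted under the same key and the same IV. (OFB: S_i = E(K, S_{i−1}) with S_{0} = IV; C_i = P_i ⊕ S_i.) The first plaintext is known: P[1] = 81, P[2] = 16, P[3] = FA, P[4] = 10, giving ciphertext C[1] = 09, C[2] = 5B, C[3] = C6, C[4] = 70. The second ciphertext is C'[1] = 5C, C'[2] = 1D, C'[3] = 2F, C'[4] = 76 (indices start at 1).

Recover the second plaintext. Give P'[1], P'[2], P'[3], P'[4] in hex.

P'[1] = D4, P'[2] = 50, P'[3] = 13, P'[4] = 16

In OFB with a reused IV, both messages share the same keystream S_i, so C_i ⊕ C'_i = P_i ⊕ P'_i and thus P'_i = P_i ⊕ C_i ⊕ C'_i.
P'[1]: 81 ⊕ 09 ⊕ 5C = D4.
P'[2]: 16 ⊕ 5B ⊕ 1D = 50.
P'[3]: FA ⊕ C6 ⊕ 2F = 13.
P'[4]: 10 ⊕ 70 ⊕ 76 = 16.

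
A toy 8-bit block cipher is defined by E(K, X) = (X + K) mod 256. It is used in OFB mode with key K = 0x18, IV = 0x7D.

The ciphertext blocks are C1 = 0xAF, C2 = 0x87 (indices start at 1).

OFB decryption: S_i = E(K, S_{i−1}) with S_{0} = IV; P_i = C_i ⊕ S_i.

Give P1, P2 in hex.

P1 = 0x3A, P2 = 0x2A

P1: S = E(K, 0x7D) = 0x95; 0xAF ⊕ 0x95 = 0x3A.
P2: S = E(K, 0x95) = 0xAD; 0x87 ⊕ 0xAD = 0x2A.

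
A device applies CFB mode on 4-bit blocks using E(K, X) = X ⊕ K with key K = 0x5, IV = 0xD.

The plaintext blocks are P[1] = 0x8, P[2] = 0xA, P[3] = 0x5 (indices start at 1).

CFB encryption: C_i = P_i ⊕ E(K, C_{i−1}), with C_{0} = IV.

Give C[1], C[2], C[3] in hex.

C[1] = 0x0, C[2] = 0xF, C[3] = 0xF

C[1]: E(K, 0xD) = 0x8; 0x8 ⊕ 0x8 = 0x0.
C[2]: E(K, 0x0) = 0x5; 0xA ⊕ 0x5 = 0xF.
C[3]: E(K, 0xF) = 0xA; 0x5 ⊕ 0xA = 0xF.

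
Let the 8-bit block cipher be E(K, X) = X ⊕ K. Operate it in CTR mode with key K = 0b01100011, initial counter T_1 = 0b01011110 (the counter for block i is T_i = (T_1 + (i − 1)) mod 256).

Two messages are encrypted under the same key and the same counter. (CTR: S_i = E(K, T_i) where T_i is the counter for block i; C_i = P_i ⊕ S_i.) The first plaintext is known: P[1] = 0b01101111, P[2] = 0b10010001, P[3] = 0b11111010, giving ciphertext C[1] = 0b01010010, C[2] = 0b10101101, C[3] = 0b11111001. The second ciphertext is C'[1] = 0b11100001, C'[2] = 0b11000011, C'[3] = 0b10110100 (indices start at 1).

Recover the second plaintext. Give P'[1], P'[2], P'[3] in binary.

P'[1] = 0b11011100, P'[2] = 0b11111111, P'[3] = 0b10110111

In CTR with a reused counter, both messages share the same keystream S_i, so C_i ⊕ C'_i = P_i ⊕ P'_i and thus P'_i = P_i ⊕ C_i ⊕ C'_i.
P'[1]: 0b01101111 ⊕ 0b01010010 ⊕ 0b11100001 = 0b11011100.
P'[2]: 0b10010001 ⊕ 0b10101101 ⊕ 0b11000011 = 0b11111111.
P'[3]: 0b11111010 ⊕ 0b11111001 ⊕ 0b10110100 = 0b10110111.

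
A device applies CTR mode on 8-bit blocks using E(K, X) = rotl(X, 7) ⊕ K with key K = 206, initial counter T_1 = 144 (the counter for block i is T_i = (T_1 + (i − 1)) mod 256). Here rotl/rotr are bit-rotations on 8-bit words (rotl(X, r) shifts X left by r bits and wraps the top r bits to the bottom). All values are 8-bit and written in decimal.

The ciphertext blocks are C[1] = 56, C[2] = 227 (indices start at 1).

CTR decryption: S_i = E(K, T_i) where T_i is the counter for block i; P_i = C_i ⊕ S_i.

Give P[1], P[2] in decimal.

P[1] = 190, P[2] = 229

P[1]: T = 144, S = E(K, T) = 134; 56 ⊕ 134 = 190.
P[2]: T = 145, S = E(K, T) = 6; 227 ⊕ 6 = 229.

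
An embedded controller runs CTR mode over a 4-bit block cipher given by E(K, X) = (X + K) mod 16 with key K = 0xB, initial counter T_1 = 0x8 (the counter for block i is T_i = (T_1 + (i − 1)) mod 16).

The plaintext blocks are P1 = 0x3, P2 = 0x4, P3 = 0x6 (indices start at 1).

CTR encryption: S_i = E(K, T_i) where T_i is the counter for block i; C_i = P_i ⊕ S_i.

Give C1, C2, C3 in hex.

C1 = 0x0, C2 = 0x0, C3 = 0x3

C1: T = 0x8, S = E(K, T) = 0x3; 0x3 ⊕ 0x3 = 0x0.
C2: T = 0x9, S = E(K, T) = 0x4; 0x4 ⊕ 0x4 = 0x0.
C3: T = 0xA, S = E(K, T) = 0x5; 0x6 ⊕ 0x5 = 0x3.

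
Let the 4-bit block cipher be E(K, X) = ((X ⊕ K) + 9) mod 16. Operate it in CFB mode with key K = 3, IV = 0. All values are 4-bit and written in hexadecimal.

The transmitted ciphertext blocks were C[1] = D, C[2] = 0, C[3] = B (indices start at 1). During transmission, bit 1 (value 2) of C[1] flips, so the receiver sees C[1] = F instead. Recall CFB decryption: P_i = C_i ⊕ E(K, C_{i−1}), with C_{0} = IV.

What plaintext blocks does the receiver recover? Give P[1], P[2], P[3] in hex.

Only C[1] changed, to F. In CFB, a change in C_i flips the same bit in P_i and garbles P_{i+1}. Decrypting the received ciphertext:
P[1]: E(K, 0) = C; F ⊕ C = 3.
P[2]: E(K, F) = 5; 0 ⊕ 5 = 5.
P[3]: E(K, 0) = C; B ⊕ C = 7.
Blocks that differ from the original plaintext: P[1], P[2].

P[1] = 3, P[2] = 5, P[3] = 7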